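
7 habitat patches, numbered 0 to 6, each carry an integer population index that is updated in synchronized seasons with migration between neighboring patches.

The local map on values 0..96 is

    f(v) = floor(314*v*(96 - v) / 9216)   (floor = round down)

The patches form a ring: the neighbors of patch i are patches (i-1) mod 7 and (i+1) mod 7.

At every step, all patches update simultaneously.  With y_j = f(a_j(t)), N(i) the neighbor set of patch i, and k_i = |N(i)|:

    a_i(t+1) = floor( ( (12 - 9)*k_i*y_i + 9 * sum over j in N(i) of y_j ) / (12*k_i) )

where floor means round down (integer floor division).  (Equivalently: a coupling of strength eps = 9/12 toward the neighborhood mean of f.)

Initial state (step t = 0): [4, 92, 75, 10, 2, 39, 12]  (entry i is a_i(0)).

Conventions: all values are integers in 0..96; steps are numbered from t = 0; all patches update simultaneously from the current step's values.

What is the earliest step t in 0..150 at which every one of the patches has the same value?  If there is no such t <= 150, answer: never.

Answer: 24
Key observation: Synchronization is absorbing here: once all patches are equal they stay equal, and step 24 is the first all-equal step.

Derivation:
t=0: [4, 92, 75, 10, 2, 39, 12]  (not all equal)
t=1: [20, 27, 28, 29, 40, 33, 41]  (not all equal)
t=2: [64, 58, 64, 69, 70, 74, 64]  (not all equal)
t=3: [71, 70, 69, 64, 59, 62, 63]  (not all equal)
t=4: [64, 61, 64, 68, 71, 71, 66]  (not all equal)
t=5: [69, 69, 68, 64, 61, 62, 65]  (not all equal)
t=6: [64, 63, 65, 68, 70, 70, 67]  (not all equal)
t=7: [68, 68, 67, 64, 62, 63, 65]  (not all equal)
t=8: [65, 64, 66, 68, 69, 69, 67]  (not all equal)
t=9: [67, 67, 66, 64, 63, 64, 65]  (not all equal)
t=10: [66, 66, 67, 68, 69, 69, 67]  (not all equal)
t=11: [66, 66, 65, 64, 63, 64, 65]  (not all equal)
t=12: [67, 67, 68, 69, 69, 69, 68]  (not all equal)
t=13: [65, 65, 64, 63, 63, 63, 64]  (not all equal)
t=14: [68, 68, 69, 69, 70, 69, 69]  (not all equal)
t=15: [63, 63, 63, 62, 62, 62, 63]  (not all equal)
t=16: [70, 70, 70, 70, 71, 70, 70]  (not all equal)
t=17: [62, 62, 62, 61, 61, 61, 62]  (not all equal)
t=18: [71, 71, 71, 71, 72, 71, 71]  (not all equal)
t=19: [60, 60, 60, 59, 59, 59, 60]  (not all equal)
t=20: [73, 73, 73, 73, 74, 73, 73]  (not all equal)
t=21: [57, 57, 57, 56, 56, 56, 57]  (not all equal)
t=22: [75, 75, 75, 75, 76, 75, 75]  (not all equal)
t=23: [53, 53, 53, 52, 52, 52, 53]  (not all equal)
t=24: [77, 77, 77, 77, 77, 77, 77]  (all equal)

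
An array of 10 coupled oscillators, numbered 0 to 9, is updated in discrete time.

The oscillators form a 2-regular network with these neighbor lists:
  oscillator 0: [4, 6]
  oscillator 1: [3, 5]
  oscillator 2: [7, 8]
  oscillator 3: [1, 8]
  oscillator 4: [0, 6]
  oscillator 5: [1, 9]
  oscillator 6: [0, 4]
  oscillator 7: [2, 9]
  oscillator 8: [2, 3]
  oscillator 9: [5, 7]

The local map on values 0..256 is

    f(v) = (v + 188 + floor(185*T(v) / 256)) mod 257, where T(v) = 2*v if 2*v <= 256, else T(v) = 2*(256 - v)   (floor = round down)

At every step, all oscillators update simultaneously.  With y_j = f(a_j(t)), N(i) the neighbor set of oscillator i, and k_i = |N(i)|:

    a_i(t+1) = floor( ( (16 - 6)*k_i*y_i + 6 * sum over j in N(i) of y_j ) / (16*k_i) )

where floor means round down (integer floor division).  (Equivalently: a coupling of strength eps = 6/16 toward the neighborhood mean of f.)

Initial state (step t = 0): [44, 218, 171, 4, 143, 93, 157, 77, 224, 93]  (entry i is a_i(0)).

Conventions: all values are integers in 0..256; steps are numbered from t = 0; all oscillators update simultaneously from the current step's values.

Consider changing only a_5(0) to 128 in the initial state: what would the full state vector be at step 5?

Answer: [208, 207, 207, 207, 208, 207, 208, 207, 207, 207]
Key observation: This trace re-runs the system from the modified initial state.

Derivation:
t=0: [44, 218, 171, 4, 143, 128, 157, 77, 224, 93]
t=1: [111, 209, 200, 198, 198, 220, 195, 146, 204, 166]
t=2: [206, 207, 215, 210, 210, 208, 211, 229, 210, 224]
t=3: [208, 207, 204, 207, 207, 206, 207, 200, 206, 201]
t=4: [208, 208, 210, 208, 208, 209, 208, 210, 209, 210]
t=5: [208, 207, 207, 207, 208, 207, 208, 207, 207, 207]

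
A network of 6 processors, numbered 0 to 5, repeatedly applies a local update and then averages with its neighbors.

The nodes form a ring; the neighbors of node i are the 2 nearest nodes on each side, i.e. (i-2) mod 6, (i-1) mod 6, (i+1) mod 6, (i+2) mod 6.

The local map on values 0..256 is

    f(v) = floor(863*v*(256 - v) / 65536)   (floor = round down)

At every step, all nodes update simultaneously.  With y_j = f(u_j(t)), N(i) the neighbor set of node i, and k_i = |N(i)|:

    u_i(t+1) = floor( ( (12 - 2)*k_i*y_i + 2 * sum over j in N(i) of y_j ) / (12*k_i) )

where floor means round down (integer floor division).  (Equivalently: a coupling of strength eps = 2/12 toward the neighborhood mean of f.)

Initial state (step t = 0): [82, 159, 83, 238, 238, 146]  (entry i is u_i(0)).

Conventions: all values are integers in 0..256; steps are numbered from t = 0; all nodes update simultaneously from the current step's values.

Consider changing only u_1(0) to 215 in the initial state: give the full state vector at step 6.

Simulating step by step:
t=0: [82, 215, 83, 238, 238, 146]
t=1: [179, 123, 174, 70, 73, 193]
t=2: [181, 208, 186, 173, 174, 164]
t=3: [176, 139, 171, 186, 186, 193]
t=4: [184, 207, 190, 173, 171, 164]
t=5: [173, 141, 166, 186, 189, 193]
t=6: [188, 207, 194, 173, 168, 164]

Answer: [188, 207, 194, 173, 168, 164]
Key observation: This trace re-runs the system from the modified initial state.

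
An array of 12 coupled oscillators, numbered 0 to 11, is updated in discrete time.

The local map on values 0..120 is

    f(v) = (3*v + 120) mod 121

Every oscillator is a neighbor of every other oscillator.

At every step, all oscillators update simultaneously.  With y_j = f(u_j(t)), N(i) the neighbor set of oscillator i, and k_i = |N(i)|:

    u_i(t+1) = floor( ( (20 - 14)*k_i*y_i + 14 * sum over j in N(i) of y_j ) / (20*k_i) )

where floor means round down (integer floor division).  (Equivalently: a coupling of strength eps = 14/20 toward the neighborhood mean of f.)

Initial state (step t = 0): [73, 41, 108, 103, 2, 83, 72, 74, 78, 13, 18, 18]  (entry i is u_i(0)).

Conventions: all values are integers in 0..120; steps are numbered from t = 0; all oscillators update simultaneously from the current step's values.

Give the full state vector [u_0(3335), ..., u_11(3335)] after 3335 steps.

Answer: [61, 62, 62, 62, 62, 62, 61, 61, 61, 62, 62, 62]
Key observation: The state at step 32, [65, 66, 66, 66, 66, 66, 65, 65, 65, 66, 66, 66], reappears at step 37: the system is in a cycle of period 5 from step 32 on.  Therefore the state at step 3335 equals the state at step 32 + ((3335 - 32) mod 5) = 35, which is [61, 62, 62, 62, 62, 62, 61, 61, 61, 62, 62, 62].

Derivation:
t=0: [73, 41, 108, 103, 2, 83, 72, 74, 78, 13, 18, 18]
t=1: [67, 45, 64, 60, 46, 46, 67, 68, 71, 53, 57, 57]
t=2: [59, 43, 57, 54, 44, 44, 59, 60, 62, 49, 52, 52]
t=3: [41, 29, 39, 37, 30, 30, 41, 41, 43, 33, 36, 36]
t=4: [51, 72, 79, 77, 72, 72, 51, 51, 53, 74, 76, 76]
t=5: [67, 82, 87, 86, 82, 82, 67, 67, 69, 83, 85, 85]
t=6: [43, 25, 29, 28, 25, 25, 43, 43, 45, 26, 27, 27]
t=7: [43, 59, 62, 61, 59, 59, 43, 43, 45, 60, 61, 61]
t=8: [33, 45, 47, 46, 45, 45, 33, 33, 35, 45, 46, 46]
t=9: [56, 35, 37, 36, 35, 35, 56, 56, 57, 35, 36, 36]
t=10: [76, 90, 91, 91, 90, 90, 76, 76, 77, 90, 91, 91]
t=11: [66, 48, 48, 48, 48, 48, 66, 66, 67, 48, 48, 48]
t=12: [48, 35, 35, 35, 35, 35, 48, 48, 49, 35, 35, 35]
t=13: [63, 83, 83, 83, 83, 83, 63, 63, 64, 83, 83, 83]
t=14: [36, 21, 21, 21, 21, 21, 36, 36, 36, 21, 21, 21]
t=15: [84, 73, 73, 73, 73, 73, 84, 84, 84, 73, 73, 73]
t=16: [53, 74, 74, 74, 74, 74, 53, 53, 53, 74, 74, 74]
t=17: [69, 83, 83, 83, 83, 83, 69, 69, 69, 83, 83, 83]
t=18: [44, 26, 26, 26, 26, 26, 44, 44, 44, 26, 26, 26]
t=19: [44, 59, 59, 59, 59, 59, 44, 44, 44, 59, 59, 59]
t=20: [32, 43, 43, 43, 43, 43, 32, 32, 32, 43, 43, 43]
t=21: [50, 29, 29, 29, 29, 29, 50, 50, 50, 29, 29, 29]
t=22: [57, 71, 71, 71, 71, 71, 57, 57, 57, 71, 71, 71]
t=23: [70, 80, 80, 80, 80, 80, 70, 70, 70, 80, 80, 80]
t=24: [103, 110, 110, 110, 110, 110, 103, 103, 103, 110, 110, 110]
t=25: [76, 81, 81, 81, 81, 81, 76, 76, 76, 81, 81, 81]
t=26: [52, 26, 26, 26, 26, 26, 52, 52, 52, 26, 26, 26]
t=27: [55, 66, 66, 66, 66, 66, 55, 55, 55, 66, 66, 66]
t=28: [59, 67, 67, 67, 67, 67, 59, 59, 59, 67, 67, 67]
t=29: [67, 72, 72, 72, 72, 72, 67, 67, 67, 72, 72, 72]
t=30: [86, 90, 90, 90, 90, 90, 86, 86, 86, 90, 90, 90]
t=31: [21, 23, 23, 23, 23, 23, 21, 21, 21, 23, 23, 23]
t=32: [65, 66, 66, 66, 66, 66, 65, 65, 65, 66, 66, 66]
t=33: [74, 75, 75, 75, 75, 75, 74, 74, 74, 75, 75, 75]
t=34: [101, 102, 102, 102, 102, 102, 101, 101, 101, 102, 102, 102]
t=35: [61, 62, 62, 62, 62, 62, 61, 61, 61, 62, 62, 62]
t=36: [62, 63, 63, 63, 63, 63, 62, 62, 62, 63, 63, 63]
t=37: [65, 66, 66, 66, 66, 66, 65, 65, 65, 66, 66, 66]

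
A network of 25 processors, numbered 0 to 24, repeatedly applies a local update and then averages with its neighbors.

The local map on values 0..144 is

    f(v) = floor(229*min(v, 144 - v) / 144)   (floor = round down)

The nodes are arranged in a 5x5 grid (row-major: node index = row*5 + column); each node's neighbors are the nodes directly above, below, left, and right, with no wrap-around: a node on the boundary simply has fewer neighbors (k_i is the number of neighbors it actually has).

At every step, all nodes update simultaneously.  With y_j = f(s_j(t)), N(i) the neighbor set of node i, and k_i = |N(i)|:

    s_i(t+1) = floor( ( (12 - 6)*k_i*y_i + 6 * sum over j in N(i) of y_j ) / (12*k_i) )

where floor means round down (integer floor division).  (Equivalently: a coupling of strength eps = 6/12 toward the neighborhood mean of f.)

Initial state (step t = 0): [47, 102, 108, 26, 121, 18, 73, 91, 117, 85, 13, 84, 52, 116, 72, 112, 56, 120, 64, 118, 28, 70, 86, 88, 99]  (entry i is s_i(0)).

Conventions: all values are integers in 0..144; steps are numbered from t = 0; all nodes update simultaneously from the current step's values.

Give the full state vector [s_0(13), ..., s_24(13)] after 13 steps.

Simulating step by step:
t=0: [47, 102, 108, 26, 121, 18, 73, 91, 117, 85, 13, 84, 52, 116, 72, 112, 56, 120, 64, 118, 28, 70, 86, 88, 99]
t=1: [60, 73, 60, 43, 51, 48, 90, 78, 53, 78, 38, 85, 73, 64, 86, 50, 81, 64, 77, 68, 62, 93, 85, 88, 68]
t=2: [94, 101, 94, 77, 83, 78, 90, 99, 89, 94, 71, 91, 105, 99, 98, 82, 94, 101, 102, 105, 89, 89, 91, 95, 103]
t=3: [82, 74, 80, 96, 94, 98, 83, 74, 84, 82, 103, 84, 67, 71, 71, 95, 81, 70, 67, 65, 89, 85, 80, 74, 67]
t=4: [95, 104, 100, 83, 83, 79, 97, 105, 97, 96, 73, 93, 106, 108, 108, 80, 97, 107, 107, 105, 86, 94, 103, 107, 106]
t=5: [80, 68, 71, 88, 91, 95, 75, 65, 73, 76, 103, 80, 62, 59, 61, 96, 76, 61, 58, 60, 91, 78, 65, 59, 60]
t=6: [96, 107, 106, 95, 91, 84, 103, 105, 105, 102, 74, 98, 98, 96, 97, 80, 101, 98, 93, 94, 87, 101, 100, 94, 94]
t=7: [76, 62, 62, 72, 77, 89, 68, 63, 66, 69, 100, 76, 72, 74, 73, 95, 73, 72, 78, 78, 87, 71, 71, 77, 79]
t=8: [100, 101, 101, 108, 108, 91, 103, 103, 106, 108, 79, 104, 111, 109, 110, 83, 107, 112, 106, 105, 92, 108, 111, 106, 104]
t=9: [72, 67, 65, 59, 57, 81, 67, 63, 59, 57, 92, 66, 55, 55, 56, 89, 62, 52, 58, 60, 79, 60, 53, 59, 62]
t=10: [108, 106, 101, 94, 90, 100, 104, 98, 92, 90, 89, 98, 90, 88, 89, 90, 95, 86, 90, 94, 97, 95, 87, 92, 96]
t=11: [60, 61, 69, 78, 83, 69, 65, 73, 81, 84, 81, 75, 83, 86, 85, 82, 79, 88, 85, 80, 77, 78, 86, 82, 78]
t=12: [99, 99, 106, 103, 98, 104, 104, 107, 100, 95, 102, 104, 98, 93, 94, 100, 101, 92, 94, 98, 103, 102, 94, 97, 101]
t=13: [69, 67, 62, 66, 72, 64, 63, 62, 69, 75, 65, 65, 72, 78, 78, 67, 69, 78, 78, 74, 66, 68, 76, 74, 70]

Answer: [69, 67, 62, 66, 72, 64, 63, 62, 69, 75, 65, 65, 72, 78, 78, 67, 69, 78, 78, 74, 66, 68, 76, 74, 70]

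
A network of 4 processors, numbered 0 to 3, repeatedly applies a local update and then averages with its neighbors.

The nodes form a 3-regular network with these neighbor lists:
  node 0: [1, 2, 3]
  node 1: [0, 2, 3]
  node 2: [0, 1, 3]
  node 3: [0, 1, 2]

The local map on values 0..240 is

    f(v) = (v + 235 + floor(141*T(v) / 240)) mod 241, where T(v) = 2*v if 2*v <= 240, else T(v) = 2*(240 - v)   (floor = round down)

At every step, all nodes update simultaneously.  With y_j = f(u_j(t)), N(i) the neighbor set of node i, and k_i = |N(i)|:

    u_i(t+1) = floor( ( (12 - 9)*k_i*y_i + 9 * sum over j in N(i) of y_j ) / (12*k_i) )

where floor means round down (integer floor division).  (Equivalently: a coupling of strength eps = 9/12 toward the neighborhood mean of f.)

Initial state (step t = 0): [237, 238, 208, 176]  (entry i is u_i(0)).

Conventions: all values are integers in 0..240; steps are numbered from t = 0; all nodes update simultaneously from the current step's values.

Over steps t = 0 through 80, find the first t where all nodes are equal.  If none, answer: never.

Answer: 1
Key observation: Synchronization is absorbing here: once all nodes are equal they stay equal, and step 1 is the first all-equal step.

Derivation:
t=0: [237, 238, 208, 176]  (not all equal)
t=1: [177, 177, 177, 177]  (all equal)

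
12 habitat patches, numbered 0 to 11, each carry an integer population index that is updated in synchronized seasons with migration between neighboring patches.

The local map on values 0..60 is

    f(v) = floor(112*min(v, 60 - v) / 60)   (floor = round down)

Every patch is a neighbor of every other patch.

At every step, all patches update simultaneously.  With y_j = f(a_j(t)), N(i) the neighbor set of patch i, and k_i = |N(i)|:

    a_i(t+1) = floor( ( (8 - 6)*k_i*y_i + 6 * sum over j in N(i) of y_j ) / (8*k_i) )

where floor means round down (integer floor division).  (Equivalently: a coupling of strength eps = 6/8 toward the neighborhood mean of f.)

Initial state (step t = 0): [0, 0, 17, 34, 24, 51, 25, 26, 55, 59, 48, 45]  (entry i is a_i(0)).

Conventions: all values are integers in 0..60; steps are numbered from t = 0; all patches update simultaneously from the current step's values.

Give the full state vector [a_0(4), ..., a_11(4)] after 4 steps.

Simulating step by step:
t=0: [0, 0, 17, 34, 24, 51, 25, 26, 55, 59, 48, 45]
t=1: [19, 19, 25, 28, 27, 22, 28, 28, 21, 20, 23, 25]
t=2: [42, 42, 44, 45, 45, 43, 45, 45, 43, 42, 43, 44]
t=3: [30, 30, 29, 29, 29, 30, 29, 29, 30, 30, 30, 29]
t=4: [55, 55, 54, 54, 54, 55, 54, 54, 55, 55, 55, 54]

Answer: [55, 55, 54, 54, 54, 55, 54, 54, 55, 55, 55, 54]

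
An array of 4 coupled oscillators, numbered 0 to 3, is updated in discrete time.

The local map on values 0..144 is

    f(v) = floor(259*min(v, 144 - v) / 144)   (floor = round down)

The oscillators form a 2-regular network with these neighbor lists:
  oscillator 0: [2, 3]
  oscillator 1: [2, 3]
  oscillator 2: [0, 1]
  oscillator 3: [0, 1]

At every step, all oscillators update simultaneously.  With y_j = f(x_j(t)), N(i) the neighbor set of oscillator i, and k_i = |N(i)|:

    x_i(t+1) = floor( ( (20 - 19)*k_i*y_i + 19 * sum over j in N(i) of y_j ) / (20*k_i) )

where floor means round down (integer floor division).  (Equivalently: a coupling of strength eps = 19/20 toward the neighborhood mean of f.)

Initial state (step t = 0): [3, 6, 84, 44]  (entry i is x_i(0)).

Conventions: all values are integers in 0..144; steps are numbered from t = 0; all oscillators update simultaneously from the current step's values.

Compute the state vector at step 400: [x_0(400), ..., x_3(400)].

Answer: [57, 57, 58, 58]
Key observation: The state at step 30, [57, 57, 58, 58], reappears at step 35: the system is in a cycle of period 5 from step 30 on.  Therefore the state at step 400 equals the state at step 30 + ((400 - 30) mod 5) = 30, which is [57, 57, 58, 58].

Derivation:
t=0: [3, 6, 84, 44]
t=1: [88, 88, 12, 11]
t=2: [24, 24, 96, 95]
t=3: [84, 84, 45, 45]
t=4: [81, 81, 105, 105]
t=5: [72, 72, 110, 110]
t=6: [64, 64, 125, 125]
t=7: [38, 38, 110, 110]
t=8: [61, 61, 67, 67]
t=9: [119, 119, 109, 109]
t=10: [61, 61, 44, 44]
t=11: [80, 80, 107, 107]
t=12: [68, 68, 112, 112]
t=13: [60, 60, 118, 118]
t=14: [49, 49, 103, 103]
t=15: [73, 73, 87, 87]
t=16: [103, 103, 125, 125]
t=17: [35, 35, 71, 71]
t=18: [123, 123, 65, 65]
t=19: [112, 112, 40, 40]
t=20: [70, 70, 57, 57]
t=21: [103, 103, 123, 123]
t=22: [38, 38, 71, 71]
t=23: [124, 124, 70, 70]
t=24: [120, 120, 39, 39]
t=25: [68, 68, 44, 44]
t=26: [81, 81, 119, 119]
t=27: [47, 47, 109, 109]
t=28: [63, 63, 82, 82]
t=29: [111, 111, 112, 112]
t=30: [57, 57, 58, 58]
t=31: [103, 103, 102, 102]
t=32: [74, 74, 73, 73]
t=33: [126, 126, 125, 125]
t=34: [33, 33, 32, 32]
t=35: [57, 57, 58, 58]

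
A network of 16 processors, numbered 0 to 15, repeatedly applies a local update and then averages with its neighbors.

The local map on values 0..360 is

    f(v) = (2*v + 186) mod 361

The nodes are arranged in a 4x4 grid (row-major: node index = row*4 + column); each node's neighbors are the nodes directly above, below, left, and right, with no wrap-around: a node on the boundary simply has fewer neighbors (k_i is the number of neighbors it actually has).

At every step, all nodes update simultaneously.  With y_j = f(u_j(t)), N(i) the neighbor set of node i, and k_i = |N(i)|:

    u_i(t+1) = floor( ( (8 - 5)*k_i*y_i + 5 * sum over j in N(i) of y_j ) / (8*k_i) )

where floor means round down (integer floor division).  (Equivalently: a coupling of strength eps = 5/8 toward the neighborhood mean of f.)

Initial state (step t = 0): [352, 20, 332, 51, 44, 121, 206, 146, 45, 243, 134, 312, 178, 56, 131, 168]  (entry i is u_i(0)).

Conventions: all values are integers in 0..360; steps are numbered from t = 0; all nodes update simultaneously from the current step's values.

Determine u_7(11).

Simulating step by step:
t=0: [352, 20, 332, 51, 44, 121, 206, 146, 45, 243, 134, 312, 178, 56, 131, 168]
t=1: [219, 160, 204, 184, 209, 188, 152, 171, 263, 231, 147, 110, 247, 232, 147, 115]
t=2: [219, 199, 184, 197, 260, 201, 160, 139, 308, 257, 135, 87, 319, 259, 141, 71]
t=3: [276, 225, 194, 174, 248, 249, 150, 189, 193, 243, 184, 244, 170, 242, 199, 268]
t=4: [192, 218, 199, 194, 234, 282, 192, 203, 245, 278, 224, 199, 224, 261, 188, 167]
t=5: [251, 193, 225, 221, 224, 132, 196, 221, 240, 157, 204, 221, 309, 233, 237, 192]
t=6: [273, 223, 247, 269, 252, 164, 216, 256, 217, 195, 231, 247, 217, 217, 264, 255]
t=7: [191, 202, 230, 205, 211, 224, 267, 246, 264, 230, 286, 319, 259, 269, 315, 335]
t=8: [226, 245, 278, 276, 266, 277, 276, 263, 314, 210, 144, 139, 239, 151, 71, 111]
t=9: [313, 183, 79, 121, 214, 152, 84, 159, 223, 146, 150, 145, 182, 230, 182, 152]
t=10: [172, 188, 256, 177, 196, 191, 248, 165, 218, 170, 167, 125, 244, 210, 183, 143]
t=11: [194, 223, 272, 220, 214, 218, 254, 177, 242, 198, 177, 116, 275, 231, 178, 124]

Answer: u_7(11) = 177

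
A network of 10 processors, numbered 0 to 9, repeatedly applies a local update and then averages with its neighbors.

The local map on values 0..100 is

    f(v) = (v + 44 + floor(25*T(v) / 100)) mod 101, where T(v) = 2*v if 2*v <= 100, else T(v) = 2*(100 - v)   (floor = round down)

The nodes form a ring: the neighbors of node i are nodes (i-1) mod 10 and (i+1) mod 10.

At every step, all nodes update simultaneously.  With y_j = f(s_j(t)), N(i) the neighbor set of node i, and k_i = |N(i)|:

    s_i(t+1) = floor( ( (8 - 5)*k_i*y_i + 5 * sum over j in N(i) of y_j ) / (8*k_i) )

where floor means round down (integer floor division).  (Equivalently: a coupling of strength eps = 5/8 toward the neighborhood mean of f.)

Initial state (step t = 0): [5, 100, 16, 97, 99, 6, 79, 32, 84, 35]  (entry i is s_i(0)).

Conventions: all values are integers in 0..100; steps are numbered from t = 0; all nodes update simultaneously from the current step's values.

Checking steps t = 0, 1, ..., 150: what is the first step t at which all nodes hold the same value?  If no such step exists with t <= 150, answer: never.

Simulating step by step:
t=0: [5, 100, 16, 97, 99, 6, 79, 32, 84, 35]  (not all equal)
t=1: [62, 53, 51, 49, 45, 43, 57, 55, 71, 62]  (not all equal)
t=2: [22, 20, 17, 14, 10, 12, 16, 22, 24, 25]  (not all equal)
t=3: [77, 73, 69, 64, 61, 62, 68, 75, 79, 79]  (not all equal)
t=4: [30, 29, 27, 25, 23, 24, 27, 29, 31, 31]  (not all equal)
t=5: [88, 86, 84, 81, 79, 80, 83, 87, 89, 89]  (not all equal)
t=6: [36, 36, 34, 33, 32, 33, 34, 35, 36, 37]  (not all equal)
t=7: [98, 97, 95, 93, 92, 93, 94, 96, 97, 98]  (not all equal)
t=8: [41, 41, 40, 39, 39, 39, 40, 40, 41, 41]  (not all equal)
t=9: [4, 3, 2, 1, 1, 1, 2, 3, 3, 4]  (not all equal)
t=10: [49, 48, 46, 45, 45, 45, 46, 47, 48, 49]  (not all equal)
t=11: [15, 14, 12, 10, 10, 10, 11, 13, 14, 15]  (not all equal)
t=12: [65, 64, 62, 59, 59, 59, 60, 62, 64, 65]  (not all equal)
t=13: [25, 24, 23, 22, 22, 22, 23, 24, 24, 25]  (not all equal)
t=14: [80, 79, 78, 77, 77, 77, 78, 79, 80, 80]  (not all equal)
t=15: [32, 32, 31, 31, 31, 31, 31, 32, 32, 33]  (not all equal)
t=16: [92, 91, 90, 90, 90, 90, 90, 91, 92, 92]  (not all equal)
t=17: [38, 38, 38, 38, 38, 38, 38, 38, 38, 39]  (not all equal)
t=18: [0, 0, 0, 0, 0, 0, 0, 0, 0, 0]  (all equal)

Answer: 18
Key observation: Synchronization is absorbing here: once all nodes are equal they stay equal, and step 18 is the first all-equal step.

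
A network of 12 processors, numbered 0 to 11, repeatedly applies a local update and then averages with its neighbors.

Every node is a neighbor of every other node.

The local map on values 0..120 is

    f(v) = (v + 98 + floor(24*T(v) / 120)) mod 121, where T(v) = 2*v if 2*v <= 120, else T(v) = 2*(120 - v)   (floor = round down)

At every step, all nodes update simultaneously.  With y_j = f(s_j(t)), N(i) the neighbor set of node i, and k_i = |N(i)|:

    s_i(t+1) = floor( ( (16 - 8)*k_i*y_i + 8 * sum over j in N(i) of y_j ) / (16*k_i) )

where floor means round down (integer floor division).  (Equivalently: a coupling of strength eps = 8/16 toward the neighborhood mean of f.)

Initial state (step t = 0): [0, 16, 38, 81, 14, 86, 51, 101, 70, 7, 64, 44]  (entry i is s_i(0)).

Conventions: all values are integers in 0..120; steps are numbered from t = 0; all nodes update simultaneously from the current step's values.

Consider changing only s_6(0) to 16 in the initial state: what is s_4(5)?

Simulating step by step:
t=0: [0, 16, 38, 81, 14, 86, 16, 101, 70, 7, 64, 44]
t=1: [89, 99, 58, 78, 98, 79, 99, 83, 75, 93, 73, 62]
t=2: [75, 78, 66, 72, 77, 72, 78, 73, 72, 76, 71, 68]
t=3: [69, 69, 66, 68, 69, 68, 69, 68, 68, 69, 67, 66]
t=4: [65, 65, 64, 65, 65, 65, 65, 65, 65, 65, 65, 64]
t=5: [63, 63, 63, 63, 63, 63, 63, 63, 63, 63, 63, 63]

Answer: s_4(5) = 63
Key observation: This trace re-runs the system from the modified initial state.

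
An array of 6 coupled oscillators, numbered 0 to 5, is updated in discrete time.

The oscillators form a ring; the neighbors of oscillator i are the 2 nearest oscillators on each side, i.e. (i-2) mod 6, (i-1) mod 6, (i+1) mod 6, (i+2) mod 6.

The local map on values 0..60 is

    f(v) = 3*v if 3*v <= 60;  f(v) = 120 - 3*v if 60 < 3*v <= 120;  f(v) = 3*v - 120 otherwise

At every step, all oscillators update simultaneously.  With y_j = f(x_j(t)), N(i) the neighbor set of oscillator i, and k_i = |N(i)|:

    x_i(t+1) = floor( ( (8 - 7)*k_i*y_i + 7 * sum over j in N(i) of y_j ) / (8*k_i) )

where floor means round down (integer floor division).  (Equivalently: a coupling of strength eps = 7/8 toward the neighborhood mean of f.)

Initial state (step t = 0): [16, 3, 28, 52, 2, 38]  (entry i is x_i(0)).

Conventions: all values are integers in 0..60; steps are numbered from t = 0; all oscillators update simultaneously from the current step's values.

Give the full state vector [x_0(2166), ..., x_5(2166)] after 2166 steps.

Simulating step by step:
t=0: [16, 3, 28, 52, 2, 38]
t=1: [18, 28, 26, 16, 28, 22]
t=2: [43, 47, 43, 42, 47, 44]
t=3: [14, 10, 13, 14, 10, 13]
t=4: [35, 39, 36, 35, 39, 36]
t=5: [8, 12, 9, 8, 12, 9]
t=6: [30, 26, 29, 30, 26, 29]
t=7: [36, 32, 35, 36, 32, 35]
t=8: [18, 14, 17, 18, 14, 17]
t=9: [47, 51, 48, 47, 51, 48]
t=10: [27, 23, 26, 27, 23, 26]
t=11: [45, 41, 44, 45, 41, 44]
t=12: [8, 12, 9, 8, 12, 9]

Answer: [27, 23, 26, 27, 23, 26]
Key observation: The state at step 5, [8, 12, 9, 8, 12, 9], reappears at step 12: the system is in a cycle of period 7 from step 5 on.  Therefore the state at step 2166 equals the state at step 5 + ((2166 - 5) mod 7) = 10, which is [27, 23, 26, 27, 23, 26].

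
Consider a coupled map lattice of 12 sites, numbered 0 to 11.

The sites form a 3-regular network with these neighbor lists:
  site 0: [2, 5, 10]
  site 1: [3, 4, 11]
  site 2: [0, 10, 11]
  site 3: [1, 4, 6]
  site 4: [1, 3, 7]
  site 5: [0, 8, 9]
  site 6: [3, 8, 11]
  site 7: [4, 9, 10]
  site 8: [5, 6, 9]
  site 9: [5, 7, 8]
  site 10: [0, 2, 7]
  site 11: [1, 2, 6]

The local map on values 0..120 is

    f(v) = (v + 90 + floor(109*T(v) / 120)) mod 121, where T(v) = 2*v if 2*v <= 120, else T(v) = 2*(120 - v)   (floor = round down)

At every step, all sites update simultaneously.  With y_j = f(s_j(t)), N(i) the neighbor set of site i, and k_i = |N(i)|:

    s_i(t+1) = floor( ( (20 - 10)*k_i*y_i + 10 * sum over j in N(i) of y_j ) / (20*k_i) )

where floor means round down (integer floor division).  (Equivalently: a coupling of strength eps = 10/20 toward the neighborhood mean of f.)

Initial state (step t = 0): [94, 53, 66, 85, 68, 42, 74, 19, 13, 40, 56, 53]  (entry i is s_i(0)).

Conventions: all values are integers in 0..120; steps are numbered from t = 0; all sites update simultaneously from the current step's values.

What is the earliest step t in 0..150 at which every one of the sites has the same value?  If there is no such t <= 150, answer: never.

Simulating step by step:
t=0: [94, 53, 66, 85, 68, 42, 74, 19, 13, 40, 56, 53]  (not all equal)
t=1: [72, 99, 44, 80, 47, 76, 42, 27, 31, 59, 26, 81]  (not all equal)
t=2: [26, 89, 74, 49, 75, 14, 72, 48, 45, 24, 45, 107]  (not all equal)
t=3: [39, 92, 41, 74, 56, 32, 53, 74, 56, 52, 72, 70]  (not all equal)
t=4: [64, 58, 57, 41, 22, 62, 62, 23, 51, 69, 31, 56]  (not all equal)
t=5: [19, 25, 16, 51, 36, 29, 41, 32, 62, 31, 37, 8]  (not all equal)
t=6: [33, 68, 41, 88, 70, 40, 81, 62, 39, 48, 52, 78]  (not all equal)
t=7: [77, 25, 71, 80, 27, 81, 92, 45, 89, 81, 84, 36]  (not all equal)
t=8: [42, 38, 35, 32, 44, 99, 86, 94, 115, 114, 76, 61]  (not all equal)
t=9: [72, 65, 51, 76, 86, 98, 86, 86, 99, 98, 45, 51]  (not all equal)
t=10: [55, 44, 91, 42, 79, 89, 94, 110, 107, 107, 86, 96]  (not all equal)
t=11: [58, 78, 93, 77, 46, 90, 104, 84, 103, 101, 93, 106]  (not all equal)
t=12: [61, 34, 92, 35, 69, 92, 85, 111, 104, 107, 95, 85]  (not all equal)
t=13: [63, 64, 95, 65, 42, 91, 106, 84, 105, 101, 91, 107]  (not all equal)
t=14: [62, 39, 92, 39, 67, 92, 85, 109, 103, 107, 96, 86]  (not all equal)
t=15: [62, 73, 95, 73, 47, 91, 107, 84, 105, 101, 91, 109]  (not all equal)
t=16: [63, 37, 91, 37, 72, 92, 83, 111, 103, 107, 96, 84]  (not all equal)
t=17: [62, 69, 96, 69, 43, 91, 108, 83, 105, 101, 91, 109]  (not all equal)
t=18: [62, 37, 91, 37, 67, 92, 83, 110, 102, 107, 96, 84]  (not all equal)
t=19: [62, 70, 96, 70, 46, 91, 108, 84, 106, 101, 91, 109]  (not all equal)
t=20: [62, 37, 91, 38, 71, 92, 83, 111, 102, 107, 96, 84]  (not all equal)
t=21: [62, 70, 96, 71, 44, 91, 109, 83, 106, 101, 91, 109]  (not all equal)
t=22: [62, 36, 91, 36, 68, 92, 82, 110, 102, 107, 96, 84]  (not all equal)
t=23: [62, 68, 96, 68, 44, 91, 108, 84, 106, 101, 91, 109]  (not all equal)
t=24: [62, 38, 91, 38, 69, 92, 83, 110, 102, 107, 96, 84]  (not all equal)
t=25: [62, 71, 96, 72, 46, 91, 109, 84, 106, 101, 91, 110]  (not all equal)
t=26: [62, 37, 91, 37, 71, 92, 82, 111, 102, 107, 96, 84]  (not all equal)
t=27: [62, 69, 96, 70, 44, 91, 109, 83, 106, 101, 91, 109]  (not all equal)
t=28: [62, 37, 91, 37, 68, 92, 82, 110, 102, 107, 96, 84]  (not all equal)
t=29: [62, 70, 96, 70, 45, 91, 109, 84, 106, 101, 91, 109]  (not all equal)
t=30: [62, 37, 91, 37, 69, 92, 82, 110, 102, 107, 96, 84]  (not all equal)
t=31: [62, 69, 96, 70, 45, 91, 109, 84, 106, 101, 91, 109]  (not all equal)
t=32: [62, 37, 91, 37, 70, 92, 82, 110, 102, 107, 96, 84]  (not all equal)
t=33: [62, 69, 96, 70, 44, 91, 109, 84, 106, 101, 91, 109]  (not all equal)
t=34: [62, 37, 91, 37, 68, 92, 82, 110, 102, 107, 96, 84]  (not all equal)

Answer: never
Key observation: The state at step 28 reappears at step 34 — the system is in a cycle of period 6 from step 28 on.  No step 0..34 is synchronized, and the cycle repeats forever, so no step up to 150 (or ever) has all sites equal.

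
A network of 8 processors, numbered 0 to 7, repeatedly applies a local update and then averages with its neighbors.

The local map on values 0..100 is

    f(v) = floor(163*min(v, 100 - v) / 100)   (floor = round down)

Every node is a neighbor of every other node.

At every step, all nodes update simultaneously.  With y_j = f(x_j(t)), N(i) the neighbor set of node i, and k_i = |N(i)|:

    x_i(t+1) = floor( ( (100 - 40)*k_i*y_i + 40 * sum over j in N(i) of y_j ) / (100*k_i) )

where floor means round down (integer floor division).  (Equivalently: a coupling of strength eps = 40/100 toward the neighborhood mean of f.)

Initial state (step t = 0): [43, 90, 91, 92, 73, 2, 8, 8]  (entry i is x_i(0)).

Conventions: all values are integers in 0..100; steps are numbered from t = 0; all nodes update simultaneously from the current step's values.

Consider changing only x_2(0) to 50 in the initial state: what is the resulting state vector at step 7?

Answer: [72, 76, 77, 74, 78, 72, 74, 74]
Key observation: This trace re-runs the system from the modified initial state.

Derivation:
t=0: [43, 90, 50, 92, 73, 2, 8, 8]
t=1: [52, 23, 58, 21, 38, 16, 21, 21]
t=2: [63, 41, 58, 39, 54, 35, 39, 39]
t=3: [61, 65, 66, 63, 69, 60, 63, 63]
t=4: [61, 57, 56, 59, 54, 62, 59, 59]
t=5: [64, 68, 69, 66, 70, 63, 66, 66]
t=6: [56, 52, 51, 54, 50, 57, 54, 54]
t=7: [72, 76, 77, 74, 78, 72, 74, 74]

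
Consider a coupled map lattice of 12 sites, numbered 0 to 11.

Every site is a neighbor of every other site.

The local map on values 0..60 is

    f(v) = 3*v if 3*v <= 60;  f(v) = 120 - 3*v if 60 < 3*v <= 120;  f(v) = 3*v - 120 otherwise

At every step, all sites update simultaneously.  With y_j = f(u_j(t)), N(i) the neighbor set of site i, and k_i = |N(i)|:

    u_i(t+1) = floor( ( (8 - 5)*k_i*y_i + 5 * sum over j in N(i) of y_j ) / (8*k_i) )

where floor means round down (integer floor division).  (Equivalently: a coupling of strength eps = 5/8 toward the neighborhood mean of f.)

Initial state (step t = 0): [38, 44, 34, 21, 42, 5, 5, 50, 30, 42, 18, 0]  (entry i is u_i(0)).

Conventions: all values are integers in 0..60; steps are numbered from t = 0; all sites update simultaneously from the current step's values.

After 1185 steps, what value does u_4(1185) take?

Simulating step by step:
t=0: [38, 44, 34, 21, 42, 5, 5, 50, 30, 42, 18, 0]
t=1: [16, 17, 19, 32, 16, 18, 18, 23, 23, 16, 31, 14]
t=2: [46, 47, 49, 39, 46, 48, 48, 47, 47, 46, 40, 44]
t=3: [17, 18, 20, 12, 17, 19, 19, 18, 18, 17, 11, 15]
t=4: [50, 51, 53, 45, 50, 52, 52, 51, 51, 50, 44, 48]
t=5: [29, 30, 32, 24, 29, 31, 31, 30, 30, 29, 23, 27]
t=6: [33, 32, 30, 38, 33, 31, 31, 32, 32, 33, 39, 35]
t=7: [20, 21, 23, 15, 20, 22, 22, 21, 21, 20, 14, 18]
t=8: [56, 55, 53, 51, 56, 54, 54, 55, 55, 56, 50, 54]
t=9: [44, 43, 41, 39, 44, 42, 42, 43, 43, 44, 38, 42]
t=10: [9, 8, 6, 6, 9, 7, 7, 8, 8, 9, 7, 7]
t=11: [24, 23, 21, 21, 24, 22, 22, 23, 23, 24, 22, 22]
t=12: [50, 51, 53, 53, 50, 52, 52, 51, 51, 50, 52, 52]
t=13: [32, 33, 35, 35, 32, 34, 34, 33, 33, 32, 34, 34]
t=14: [21, 20, 18, 18, 21, 19, 19, 20, 20, 21, 19, 19]
t=15: [57, 58, 56, 56, 57, 57, 57, 58, 58, 57, 57, 57]
t=16: [51, 52, 50, 50, 51, 51, 51, 52, 52, 51, 51, 51]
t=17: [33, 34, 32, 32, 33, 33, 33, 34, 34, 33, 33, 33]
t=18: [20, 19, 21, 21, 20, 20, 20, 19, 19, 20, 20, 20]
t=19: [59, 58, 58, 58, 59, 59, 59, 58, 58, 59, 59, 59]
t=20: [56, 55, 55, 55, 56, 56, 56, 55, 55, 56, 56, 56]
t=21: [47, 46, 46, 46, 47, 47, 47, 46, 46, 47, 47, 47]
t=22: [20, 19, 19, 19, 20, 20, 20, 19, 19, 20, 20, 20]
t=23: [59, 58, 58, 58, 59, 59, 59, 58, 58, 59, 59, 59]

Answer: u_4(1185) = 47
Key observation: The state at step 19, [59, 58, 58, 58, 59, 59, 59, 58, 58, 59, 59, 59], reappears at step 23: the system is in a cycle of period 4 from step 19 on.  Therefore the state at step 1185 equals the state at step 19 + ((1185 - 19) mod 4) = 21, which is [47, 46, 46, 46, 47, 47, 47, 46, 46, 47, 47, 47].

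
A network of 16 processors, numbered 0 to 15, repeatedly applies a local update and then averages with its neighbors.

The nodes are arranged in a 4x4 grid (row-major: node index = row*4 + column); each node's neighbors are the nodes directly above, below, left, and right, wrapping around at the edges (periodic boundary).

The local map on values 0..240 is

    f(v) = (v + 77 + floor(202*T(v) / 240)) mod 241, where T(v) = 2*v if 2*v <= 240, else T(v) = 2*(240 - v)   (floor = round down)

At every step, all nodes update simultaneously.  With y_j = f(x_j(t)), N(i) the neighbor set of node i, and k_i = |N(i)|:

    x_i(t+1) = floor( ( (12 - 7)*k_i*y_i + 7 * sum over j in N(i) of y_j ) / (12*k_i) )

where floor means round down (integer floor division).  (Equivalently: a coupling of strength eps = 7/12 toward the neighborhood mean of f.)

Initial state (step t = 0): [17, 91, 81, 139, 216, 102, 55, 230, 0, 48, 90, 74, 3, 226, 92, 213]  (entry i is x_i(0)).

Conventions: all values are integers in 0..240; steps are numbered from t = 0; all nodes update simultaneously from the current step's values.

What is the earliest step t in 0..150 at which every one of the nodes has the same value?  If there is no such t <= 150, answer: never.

Answer: 14
Key observation: Synchronization is absorbing here: once all nodes are equal they stay equal, and step 14 is the first all-equal step.

Derivation:
t=0: [17, 91, 81, 139, 216, 102, 55, 230, 0, 48, 90, 74, 3, 226, 92, 213]  (not all equal)
t=1: [109, 87, 99, 111, 95, 133, 140, 106, 92, 136, 111, 62, 90, 101, 79, 89]  (not all equal)
t=2: [107, 99, 99, 117, 107, 127, 133, 103, 80, 129, 105, 60, 89, 94, 80, 68]  (not all equal)
t=3: [116, 109, 107, 113, 115, 140, 132, 142, 106, 122, 134, 142, 71, 91, 68, 82]  (not all equal)
t=4: [124, 125, 114, 126, 140, 144, 143, 142, 118, 136, 129, 127, 69, 81, 66, 70]  (not all equal)
t=5: [133, 135, 126, 130, 146, 144, 143, 145, 131, 133, 129, 132, 64, 70, 59, 59]  (not all equal)
t=6: [126, 129, 162, 161, 142, 143, 144, 143, 127, 129, 161, 160, 84, 88, 179, 176]  (not all equal)
t=7: [134, 135, 132, 132, 145, 144, 137, 138, 134, 135, 132, 133, 97, 100, 114, 113]  (not all equal)
t=8: [139, 140, 147, 146, 143, 143, 146, 145, 139, 140, 147, 146, 118, 120, 137, 135]  (not all equal)
t=9: [144, 145, 141, 141, 142, 142, 140, 140, 144, 145, 141, 141, 150, 151, 145, 145]  (not all equal)
t=10: [140, 140, 142, 142, 142, 141, 143, 143, 140, 140, 142, 142, 138, 137, 140, 140]  (not all equal)
t=11: [143, 143, 142, 142, 142, 143, 142, 142, 143, 143, 142, 142, 144, 144, 143, 143]  (not all equal)
t=12: [141, 141, 142, 142, 142, 142, 142, 142, 141, 141, 142, 142, 141, 141, 141, 141]  (not all equal)
t=13: [142, 142, 142, 142, 142, 142, 142, 142, 142, 142, 142, 142, 143, 143, 142, 142]  (not all equal)
t=14: [142, 142, 142, 142, 142, 142, 142, 142, 142, 142, 142, 142, 142, 142, 142, 142]  (all equal)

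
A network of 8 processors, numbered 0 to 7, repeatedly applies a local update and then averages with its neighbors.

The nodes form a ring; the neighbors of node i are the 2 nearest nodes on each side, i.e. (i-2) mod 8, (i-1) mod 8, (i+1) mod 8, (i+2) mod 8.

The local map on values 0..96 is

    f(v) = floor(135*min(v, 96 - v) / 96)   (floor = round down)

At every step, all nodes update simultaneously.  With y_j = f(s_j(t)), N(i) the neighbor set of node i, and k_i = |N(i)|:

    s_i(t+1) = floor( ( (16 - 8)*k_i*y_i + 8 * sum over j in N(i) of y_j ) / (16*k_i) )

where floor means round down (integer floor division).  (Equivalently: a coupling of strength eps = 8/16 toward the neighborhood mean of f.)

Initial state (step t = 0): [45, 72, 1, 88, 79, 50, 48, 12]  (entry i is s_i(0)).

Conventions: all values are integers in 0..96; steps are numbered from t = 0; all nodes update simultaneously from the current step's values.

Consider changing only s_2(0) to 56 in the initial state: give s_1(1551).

Answer: s_1(1551) = 64
Key observation: The state at step 11, [64, 64, 64, 64, 64, 64, 64, 64], reappears at step 15: the system is in a cycle of period 4 from step 11 on.  Therefore the state at step 1551 equals the state at step 11 + ((1551 - 11) mod 4) = 11, which is [64, 64, 64, 64, 64, 64, 64, 64].

Derivation:
t=0: [45, 72, 56, 88, 79, 50, 48, 12]
t=1: [53, 34, 44, 27, 36, 46, 54, 36]
t=2: [57, 49, 54, 46, 52, 56, 57, 53]
t=3: [56, 62, 60, 62, 59, 57, 55, 58]
t=4: [53, 49, 50, 48, 52, 53, 55, 53]
t=5: [60, 64, 63, 64, 61, 60, 58, 60]
t=6: [49, 46, 46, 46, 48, 49, 51, 49]
t=7: [65, 64, 64, 64, 65, 65, 64, 65]
t=8: [43, 44, 44, 44, 43, 43, 44, 43]
t=9: [60, 60, 60, 60, 60, 60, 60, 60]
t=10: [50, 50, 50, 50, 50, 50, 50, 50]
t=11: [64, 64, 64, 64, 64, 64, 64, 64]
t=12: [45, 45, 45, 45, 45, 45, 45, 45]
t=13: [63, 63, 63, 63, 63, 63, 63, 63]
t=14: [46, 46, 46, 46, 46, 46, 46, 46]
t=15: [64, 64, 64, 64, 64, 64, 64, 64]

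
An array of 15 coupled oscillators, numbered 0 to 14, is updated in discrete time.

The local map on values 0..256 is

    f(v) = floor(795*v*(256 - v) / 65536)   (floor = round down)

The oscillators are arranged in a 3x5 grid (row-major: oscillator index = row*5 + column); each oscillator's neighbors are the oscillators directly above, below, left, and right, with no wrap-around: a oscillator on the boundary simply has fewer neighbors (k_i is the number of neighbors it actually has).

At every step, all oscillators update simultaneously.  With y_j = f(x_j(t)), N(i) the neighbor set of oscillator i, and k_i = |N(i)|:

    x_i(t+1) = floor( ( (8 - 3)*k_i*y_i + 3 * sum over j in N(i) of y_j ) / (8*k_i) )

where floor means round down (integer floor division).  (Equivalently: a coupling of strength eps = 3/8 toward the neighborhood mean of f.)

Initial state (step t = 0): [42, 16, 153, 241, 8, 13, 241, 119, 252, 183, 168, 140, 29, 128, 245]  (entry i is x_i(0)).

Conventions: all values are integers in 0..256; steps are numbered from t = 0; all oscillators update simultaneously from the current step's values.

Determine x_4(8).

Simulating step by step:
t=0: [42, 16, 153, 241, 8, 13, 241, 119, 252, 183, 168, 140, 29, 128, 245]
t=1: [83, 71, 155, 55, 53, 65, 71, 153, 63, 109, 155, 160, 123, 139, 87]
t=2: [166, 164, 178, 142, 142, 159, 163, 184, 159, 178, 181, 184, 195, 188, 184]
t=3: [182, 180, 172, 191, 190, 182, 179, 163, 180, 172, 167, 161, 149, 158, 160]
t=4: [163, 166, 171, 155, 155, 165, 169, 180, 168, 172, 177, 183, 190, 184, 184]
t=5: [182, 180, 176, 186, 186, 180, 175, 167, 176, 175, 170, 163, 155, 161, 162]
t=6: [163, 166, 169, 160, 159, 167, 171, 178, 171, 170, 175, 181, 186, 183, 181]
t=7: [182, 180, 178, 183, 184, 178, 174, 169, 174, 176, 171, 165, 159, 163, 166]
t=8: [164, 166, 168, 163, 162, 169, 173, 176, 173, 170, 175, 180, 184, 182, 179]

Answer: x_4(8) = 162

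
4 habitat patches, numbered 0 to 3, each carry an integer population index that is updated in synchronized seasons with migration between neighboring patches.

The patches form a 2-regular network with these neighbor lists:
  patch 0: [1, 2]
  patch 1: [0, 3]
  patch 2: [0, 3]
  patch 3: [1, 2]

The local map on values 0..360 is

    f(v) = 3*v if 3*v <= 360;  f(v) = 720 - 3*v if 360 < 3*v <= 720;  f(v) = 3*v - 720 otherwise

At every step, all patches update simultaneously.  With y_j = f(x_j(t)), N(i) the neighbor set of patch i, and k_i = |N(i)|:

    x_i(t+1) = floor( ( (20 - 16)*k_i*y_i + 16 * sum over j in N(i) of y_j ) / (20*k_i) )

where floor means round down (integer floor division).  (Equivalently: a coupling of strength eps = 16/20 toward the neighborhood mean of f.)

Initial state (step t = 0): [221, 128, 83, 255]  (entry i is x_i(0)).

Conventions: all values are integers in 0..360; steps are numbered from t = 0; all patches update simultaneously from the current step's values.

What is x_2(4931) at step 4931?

Answer: x_2(4931) = 54
Key observation: The state at step 27, [54, 54, 54, 54], reappears at step 31: the system is in a cycle of period 4 from step 27 on.  Therefore the state at step 4931 equals the state at step 27 + ((4931 - 27) mod 4) = 27, which is [54, 54, 54, 54].

Derivation:
t=0: [221, 128, 83, 255]
t=1: [245, 108, 90, 243]
t=2: [240, 74, 63, 239]
t=3: [164, 45, 39, 165]
t=4: [146, 208, 204, 145]
t=5: [138, 246, 248, 138]
t=6: [78, 248, 249, 78]
t=7: [67, 192, 192, 67]
t=8: [155, 189, 189, 155]
t=9: [173, 234, 234, 173]
t=10: [54, 164, 164, 54]
t=11: [214, 175, 175, 214]
t=12: [171, 101, 101, 171]
t=13: [283, 226, 226, 283]
t=14: [59, 111, 111, 59]
t=15: [301, 208, 208, 301]
t=16: [113, 165, 165, 113]
t=17: [247, 316, 316, 247]
t=18: [186, 62, 62, 186]
t=19: [181, 166, 166, 181]
t=20: [213, 186, 186, 213]
t=21: [145, 97, 97, 145]
t=22: [289, 286, 286, 289]
t=23: [139, 145, 145, 139]
t=24: [288, 299, 299, 288]
t=25: [170, 150, 150, 170]
t=26: [258, 222, 222, 258]
t=27: [54, 54, 54, 54]
t=28: [162, 162, 162, 162]
t=29: [234, 234, 234, 234]
t=30: [18, 18, 18, 18]
t=31: [54, 54, 54, 54]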